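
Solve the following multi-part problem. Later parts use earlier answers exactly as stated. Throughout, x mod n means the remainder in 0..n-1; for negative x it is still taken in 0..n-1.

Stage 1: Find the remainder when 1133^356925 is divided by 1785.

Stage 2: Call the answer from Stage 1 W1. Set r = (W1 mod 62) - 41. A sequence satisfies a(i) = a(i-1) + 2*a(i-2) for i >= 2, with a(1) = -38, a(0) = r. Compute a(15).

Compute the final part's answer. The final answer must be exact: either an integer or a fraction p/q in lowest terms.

-578904

Stage 1: squarings mod 1785: 1133^1=1133, 1133^2=274, 1133^4=106, 1133^8=526, 1133^16=1, 1133^32=1, 1133^64=1, 1133^128=1, 1133^256=1, 1133^512=1, 1133^1024=1, 1133^2048=1, 1133^4096=1, 1133^8192=1, 1133^16384=1, 1133^32768=1, 1133^65536=1, 1133^131072=1, 1133^262144=1; 1133^356925 = 1133^1 * 1133^4 * 1133^8 * 1133^16 * 1133^32 * 1133^512 * 1133^4096 * 1133^8192 * 1133^16384 * 1133^65536 * 1133^262144 = 398 (mod 1785); answer 398
Stage 2: W1 = 398; r = -15; a(2) = 1*(-38) + 2*(-15) = -68; iterating: a(2)=-68, a(3)=-144, a(4)=-280, a(5)=-568, a(6)=-1128, a(7)=-2264, a(8)=-4520, a(9)=-9048, a(10)=-18088, a(11)=-36184, a(12)=-72360, a(13)=-144728, a(14)=-289448, a(15)=-578904; answer -578904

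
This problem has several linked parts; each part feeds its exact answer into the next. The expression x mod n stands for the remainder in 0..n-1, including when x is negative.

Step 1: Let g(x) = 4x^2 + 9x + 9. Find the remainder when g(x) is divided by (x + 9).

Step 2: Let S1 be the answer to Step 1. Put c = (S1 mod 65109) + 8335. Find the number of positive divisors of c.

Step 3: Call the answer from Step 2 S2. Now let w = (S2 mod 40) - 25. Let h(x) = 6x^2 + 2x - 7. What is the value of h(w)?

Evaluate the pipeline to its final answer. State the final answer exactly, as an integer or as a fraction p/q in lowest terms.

Step 1: remainder = value at the root: 4*(-9)^2 + 9*(-9)^1 + 9 = (324) + (-81) + (9) = 252; answer 252
Step 2: S1 = 252; c = 8587; 8587 = 31 * 277; number of divisors = (1+1) * (1+1) = 4; answer 4
Step 3: S2 = 4; w = -21; 6*(-21)^2 + 2*(-21)^1 - 7 = (2646) + (-42) + (-7) = 2597; answer 2597

2597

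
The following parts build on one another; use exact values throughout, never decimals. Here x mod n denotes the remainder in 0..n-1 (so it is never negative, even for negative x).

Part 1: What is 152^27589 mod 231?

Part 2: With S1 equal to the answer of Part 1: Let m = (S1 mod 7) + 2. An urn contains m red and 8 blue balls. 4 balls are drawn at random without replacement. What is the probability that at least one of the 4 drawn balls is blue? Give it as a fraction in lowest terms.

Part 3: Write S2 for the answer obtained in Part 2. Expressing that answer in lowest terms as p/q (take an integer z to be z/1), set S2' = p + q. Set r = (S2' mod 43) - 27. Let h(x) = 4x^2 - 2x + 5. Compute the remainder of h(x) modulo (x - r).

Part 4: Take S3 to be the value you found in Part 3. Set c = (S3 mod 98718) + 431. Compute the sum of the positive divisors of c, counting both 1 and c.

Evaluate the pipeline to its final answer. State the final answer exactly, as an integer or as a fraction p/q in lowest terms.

Part 1: squarings mod 231: 152^1=152, 152^2=4, 152^4=16, 152^8=25, 152^16=163, 152^32=4, 152^64=16, 152^128=25, 152^256=163, 152^512=4, 152^1024=16, 152^2048=25, 152^4096=163, 152^8192=4, 152^16384=16; 152^27589 = 152^1 * 152^4 * 152^64 * 152^128 * 152^256 * 152^512 * 152^2048 * 152^8192 * 152^16384 = 5 (mod 231); answer 5
Part 2: S1 = 5; m = 7; total draws C(15,4) = 1365; complement C(7,4) = 35; favorable 1365 - 35 = 1330; P = 38/39; answer 38/39
Part 3: S2 = 38/39; threaded value p + q = 77; r = 7; remainder = value at the root: 4*(7)^2 - 2*(7)^1 + 5 = (196) + (-14) + (5) = 187; answer 187
Part 4: S3 = 187; c = 618; 618 = 2 * 3 * 103; sigma = (1 + 2) * (1 + 3) * (1 + 103) = 3 * 4 * 104 = 1248; answer 1248

1248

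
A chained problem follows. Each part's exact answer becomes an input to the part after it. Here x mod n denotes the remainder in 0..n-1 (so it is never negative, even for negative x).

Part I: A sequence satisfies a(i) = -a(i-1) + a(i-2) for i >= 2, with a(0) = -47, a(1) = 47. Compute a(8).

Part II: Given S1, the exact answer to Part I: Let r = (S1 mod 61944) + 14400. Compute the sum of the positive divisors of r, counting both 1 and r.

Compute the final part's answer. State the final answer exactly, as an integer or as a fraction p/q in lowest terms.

Part I: a(2) = -1*(47) + 1*(-47) = -94; iterating: a(2)=-94, a(3)=141, a(4)=-235, a(5)=376, a(6)=-611, a(7)=987, a(8)=-1598; answer -1598
Part II: S1 = -1598; r = 74746; 74746 = 2 * 7 * 19 * 281; sigma = (1 + 2) * (1 + 7) * (1 + 19) * (1 + 281) = 3 * 8 * 20 * 282 = 135360; answer 135360

135360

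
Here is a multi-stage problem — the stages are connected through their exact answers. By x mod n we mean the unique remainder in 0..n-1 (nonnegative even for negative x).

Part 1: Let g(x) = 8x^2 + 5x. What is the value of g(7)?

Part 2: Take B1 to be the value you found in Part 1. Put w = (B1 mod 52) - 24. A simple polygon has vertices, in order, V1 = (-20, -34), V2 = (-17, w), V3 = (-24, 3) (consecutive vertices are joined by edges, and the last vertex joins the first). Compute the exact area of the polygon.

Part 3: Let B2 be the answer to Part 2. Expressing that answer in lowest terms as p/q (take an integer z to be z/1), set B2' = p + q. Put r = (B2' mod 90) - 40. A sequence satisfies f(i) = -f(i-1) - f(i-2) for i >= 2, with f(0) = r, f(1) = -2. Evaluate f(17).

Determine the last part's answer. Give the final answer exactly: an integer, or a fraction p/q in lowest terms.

Part 1: 8*(7)^2 + 5*(7)^1 = (392) + (35) = 427; answer 427
Part 2: B1 = 427; w = -13; cross terms: (-20*-13 - -17*-34)=-318, (-17*3 - -24*-13)=-363, (-24*-34 - -20*3)=876; twice the area = |195| = 195; area = 195/2; answer 195/2
Part 3: B2 = 195/2; threaded value p + q = 197; r = -23; f(2) = -1*(-2) - 1*(-23) = 25; iterating: f(2)=25, f(3)=-23, f(4)=-2, f(5)=25, f(6)=-23, f(7)=-2, f(8)=25, f(9)=-23, f(10)=-2, f(11)=25, f(12)=-23, f(13)=-2, f(14)=25, f(15)=-23, f(16)=-2, f(17)=25; answer 25

25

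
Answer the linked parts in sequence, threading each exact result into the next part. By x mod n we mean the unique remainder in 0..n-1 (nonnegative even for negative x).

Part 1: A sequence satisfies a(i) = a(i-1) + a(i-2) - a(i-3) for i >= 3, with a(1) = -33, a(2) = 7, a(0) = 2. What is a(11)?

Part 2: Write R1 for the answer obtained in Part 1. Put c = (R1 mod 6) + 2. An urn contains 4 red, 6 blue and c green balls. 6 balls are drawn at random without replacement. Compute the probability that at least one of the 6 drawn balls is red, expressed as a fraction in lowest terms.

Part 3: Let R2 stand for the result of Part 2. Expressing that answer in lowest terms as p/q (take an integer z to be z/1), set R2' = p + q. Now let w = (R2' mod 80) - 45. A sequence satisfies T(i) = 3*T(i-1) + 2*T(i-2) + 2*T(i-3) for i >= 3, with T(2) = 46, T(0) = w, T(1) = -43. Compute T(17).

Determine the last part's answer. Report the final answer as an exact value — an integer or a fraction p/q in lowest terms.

4820980550

Part 1: a(3) = 1*(7) + 1*(-33) - 1*(2) = -28; iterating: a(3)=-28, a(4)=12, a(5)=-23, a(6)=17, a(7)=-18, a(8)=22, a(9)=-13, a(10)=27, a(11)=-8; answer -8
Part 2: R1 = -8; c = 6; total draws C(16,6) = 8008; complement C(12,6) = 924; favorable 8008 - 924 = 7084; P = 23/26; answer 23/26
Part 3: R2 = 23/26; threaded value p + q = 49; w = 4; T(3) = 3*(46) + 2*(-43) + 2*(4) = 60; iterating: T(3)=60, T(4)=186, T(5)=770, T(6)=2802, T(7)=10318, T(8)=38098, T(9)=140534, T(10)=518434, T(11)=1912566, T(12)=7055634, T(13)=26028902, T(14)=96023106, T(15)=354238390, T(16)=1306819186, T(17)=4820980550; answer 4820980550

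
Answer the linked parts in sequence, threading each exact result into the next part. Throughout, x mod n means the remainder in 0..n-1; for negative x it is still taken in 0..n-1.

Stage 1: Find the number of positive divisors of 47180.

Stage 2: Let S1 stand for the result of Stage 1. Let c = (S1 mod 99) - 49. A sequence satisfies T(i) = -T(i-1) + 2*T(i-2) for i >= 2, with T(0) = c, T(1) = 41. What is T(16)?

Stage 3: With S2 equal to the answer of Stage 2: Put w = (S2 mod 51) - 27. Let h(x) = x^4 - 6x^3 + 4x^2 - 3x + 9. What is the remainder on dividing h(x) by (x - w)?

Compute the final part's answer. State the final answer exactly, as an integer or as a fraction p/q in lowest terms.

Stage 1: 47180 = 2^2 * 5 * 7 * 337; number of divisors = (2+1) * (1+1) * (1+1) * (1+1) = 24; answer 24
Stage 2: S1 = 24; c = -25; T(2) = -1*(41) + 2*(-25) = -91; iterating: T(2)=-91, T(3)=173, T(4)=-355, T(5)=701, T(6)=-1411, T(7)=2813, T(8)=-5635, T(9)=11261, T(10)=-22531, T(11)=45053, T(12)=-90115, T(13)=180221, T(14)=-360451, T(15)=720893, T(16)=-1441795; answer -1441795
Stage 3: S2 = -1441795; w = -1; remainder = value at the root: 1*(-1)^4 - 6*(-1)^3 + 4*(-1)^2 - 3*(-1)^1 + 9 = (1) + (6) + (4) + (3) + (9) = 23; answer 23

23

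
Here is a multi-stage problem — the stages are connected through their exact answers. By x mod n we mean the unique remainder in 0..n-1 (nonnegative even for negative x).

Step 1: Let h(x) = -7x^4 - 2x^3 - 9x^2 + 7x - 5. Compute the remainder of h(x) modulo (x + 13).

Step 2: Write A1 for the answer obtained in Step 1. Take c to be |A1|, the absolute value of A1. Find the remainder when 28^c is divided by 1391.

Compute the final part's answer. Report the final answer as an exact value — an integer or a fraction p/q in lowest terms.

290

Step 1: remainder = value at the root: -7*(-13)^4 - 2*(-13)^3 - 9*(-13)^2 + 7*(-13)^1 - 5 = (-199927) + (4394) + (-1521) + (-91) + (-5) = -197150; answer -197150
Step 2: A1 = -197150; c = 197150; squarings mod 1391: 28^1=28, 28^2=784, 28^4=1225, 28^8=1127, 28^16=146, 28^32=451, 28^64=315, 28^128=464, 28^256=1082, 28^512=893, 28^1024=406, 28^2048=698, 28^4096=354, 28^8192=126, 28^16384=575, 28^32768=958, 28^65536=1095, 28^131072=1374; 28^197150 = 28^2 * 28^4 * 28^8 * 28^16 * 28^512 * 28^65536 * 28^131072 = 290 (mod 1391); answer 290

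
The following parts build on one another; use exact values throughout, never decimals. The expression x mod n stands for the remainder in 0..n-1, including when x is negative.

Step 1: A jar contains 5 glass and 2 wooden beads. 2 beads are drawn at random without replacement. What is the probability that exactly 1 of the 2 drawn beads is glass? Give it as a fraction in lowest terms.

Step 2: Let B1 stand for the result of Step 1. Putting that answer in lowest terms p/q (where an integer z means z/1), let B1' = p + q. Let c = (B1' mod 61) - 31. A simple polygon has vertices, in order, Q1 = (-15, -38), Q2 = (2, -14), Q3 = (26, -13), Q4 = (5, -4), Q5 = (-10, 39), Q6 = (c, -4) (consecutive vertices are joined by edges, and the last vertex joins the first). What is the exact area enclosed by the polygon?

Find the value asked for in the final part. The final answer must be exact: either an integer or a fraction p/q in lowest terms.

360

Step 1: total draws C(7,2) = 21; favorable C(5,1)*C(2,1) = 10; P = 10/21; answer 10/21
Step 2: B1 = 10/21; threaded value p + q = 31; c = 0; cross terms: (-15*-14 - 2*-38)=286, (2*-13 - 26*-14)=338, (26*-4 - 5*-13)=-39, (5*39 - -10*-4)=155, (-10*-4 - 0*39)=40, (0*-38 - -15*-4)=-60; twice the area = |720| = 720; area = 360; answer 360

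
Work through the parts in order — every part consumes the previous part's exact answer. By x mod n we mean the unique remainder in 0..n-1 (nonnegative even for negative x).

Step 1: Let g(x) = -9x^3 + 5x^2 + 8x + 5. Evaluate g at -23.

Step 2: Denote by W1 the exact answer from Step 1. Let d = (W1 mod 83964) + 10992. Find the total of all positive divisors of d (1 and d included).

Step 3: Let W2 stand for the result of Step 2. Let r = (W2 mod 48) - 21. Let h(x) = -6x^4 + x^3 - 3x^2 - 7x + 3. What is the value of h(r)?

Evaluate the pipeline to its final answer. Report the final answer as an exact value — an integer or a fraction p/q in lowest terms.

-3912

Step 1: -9*(-23)^3 + 5*(-23)^2 + 8*(-23)^1 + 5 = (109503) + (2645) + (-184) + (5) = 111969; answer 111969
Step 2: W1 = 111969; d = 38997; 38997 = 3^2 * 7 * 619; sigma = (1 + 3 + 9) * (1 + 7) * (1 + 619) = 13 * 8 * 620 = 64480; answer 64480
Step 3: W2 = 64480; r = -5; -6*(-5)^4 + 1*(-5)^3 - 3*(-5)^2 - 7*(-5)^1 + 3 = (-3750) + (-125) + (-75) + (35) + (3) = -3912; answer -3912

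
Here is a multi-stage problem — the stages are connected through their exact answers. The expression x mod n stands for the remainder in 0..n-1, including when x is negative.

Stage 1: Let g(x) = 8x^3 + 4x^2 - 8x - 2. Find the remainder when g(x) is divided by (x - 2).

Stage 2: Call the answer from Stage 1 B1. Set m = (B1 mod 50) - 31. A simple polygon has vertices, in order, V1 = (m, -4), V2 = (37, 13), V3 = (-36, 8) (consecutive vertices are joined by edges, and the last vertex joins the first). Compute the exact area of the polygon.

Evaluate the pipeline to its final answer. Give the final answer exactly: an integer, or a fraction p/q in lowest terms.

Stage 1: remainder = value at the root: 8*(2)^3 + 4*(2)^2 - 8*(2)^1 - 2 = (64) + (16) + (-16) + (-2) = 62; answer 62
Stage 2: B1 = 62; m = -19; cross terms: (-19*13 - 37*-4)=-99, (37*8 - -36*13)=764, (-36*-4 - -19*8)=296; twice the area = |961| = 961; area = 961/2; answer 961/2

961/2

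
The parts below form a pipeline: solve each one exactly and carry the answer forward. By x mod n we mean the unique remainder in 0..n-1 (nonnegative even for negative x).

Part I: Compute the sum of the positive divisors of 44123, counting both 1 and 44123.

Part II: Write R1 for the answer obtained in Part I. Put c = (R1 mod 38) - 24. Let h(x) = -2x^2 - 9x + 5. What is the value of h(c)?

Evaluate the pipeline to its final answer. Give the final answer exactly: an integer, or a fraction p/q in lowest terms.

Part I: 44123 is prime, so its only divisors are 1 and 44123; sigma = 1 + 44123 = 44124; answer 44124
Part II: R1 = 44124; c = -18; -2*(-18)^2 - 9*(-18)^1 + 5 = (-648) + (162) + (5) = -481; answer -481

-481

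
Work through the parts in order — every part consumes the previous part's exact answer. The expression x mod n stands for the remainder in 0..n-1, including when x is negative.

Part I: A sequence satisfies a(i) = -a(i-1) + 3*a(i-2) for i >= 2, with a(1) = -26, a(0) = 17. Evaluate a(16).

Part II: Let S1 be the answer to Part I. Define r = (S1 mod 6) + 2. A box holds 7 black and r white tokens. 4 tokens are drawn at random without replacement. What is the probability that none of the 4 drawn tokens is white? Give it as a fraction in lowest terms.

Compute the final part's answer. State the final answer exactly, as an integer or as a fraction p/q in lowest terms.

7/66

Part I: a(2) = -1*(-26) + 3*(17) = 77; iterating: a(2)=77, a(3)=-155, a(4)=386, a(5)=-851, a(6)=2009, a(7)=-4562, a(8)=10589, a(9)=-24275, a(10)=56042, a(11)=-128867, a(12)=296993, a(13)=-683594, a(14)=1574573, a(15)=-3625355, a(16)=8349074; answer 8349074
Part II: S1 = 8349074; r = 4; total draws C(11,4) = 330; favorable C(7,4) = 35; P = 7/66; answer 7/66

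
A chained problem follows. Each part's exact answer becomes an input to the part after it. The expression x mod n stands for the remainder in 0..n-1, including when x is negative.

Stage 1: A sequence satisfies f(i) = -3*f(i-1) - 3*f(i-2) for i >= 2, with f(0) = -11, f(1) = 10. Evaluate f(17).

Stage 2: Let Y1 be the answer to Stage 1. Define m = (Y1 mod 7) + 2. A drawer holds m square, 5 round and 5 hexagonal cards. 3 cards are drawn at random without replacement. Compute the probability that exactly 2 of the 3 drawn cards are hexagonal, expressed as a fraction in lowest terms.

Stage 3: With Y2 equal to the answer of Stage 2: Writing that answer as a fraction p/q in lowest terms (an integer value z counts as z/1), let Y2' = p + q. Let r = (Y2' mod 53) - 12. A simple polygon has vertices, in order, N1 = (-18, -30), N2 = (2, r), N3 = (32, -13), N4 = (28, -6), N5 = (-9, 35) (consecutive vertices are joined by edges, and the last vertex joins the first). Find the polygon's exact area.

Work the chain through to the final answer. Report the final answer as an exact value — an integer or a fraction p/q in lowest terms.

1191

Stage 1: f(2) = -3*(10) - 3*(-11) = 3; iterating: f(2)=3, f(3)=-39, f(4)=108, f(5)=-207, f(6)=297, f(7)=-270, f(8)=-81, f(9)=1053, f(10)=-2916, f(11)=5589, f(12)=-8019, f(13)=7290, f(14)=2187, f(15)=-28431, f(16)=78732, f(17)=-150903; answer -150903
Stage 2: Y1 = -150903; m = 5; total draws C(15,3) = 455; favorable C(5,2)*C(10,1) = 100; P = 20/91; answer 20/91
Stage 3: Y2 = 20/91; threaded value p + q = 111; r = -7; cross terms: (-18*-7 - 2*-30)=186, (2*-13 - 32*-7)=198, (32*-6 - 28*-13)=172, (28*35 - -9*-6)=926, (-9*-30 - -18*35)=900; twice the area = |2382| = 2382; area = 1191; answer 1191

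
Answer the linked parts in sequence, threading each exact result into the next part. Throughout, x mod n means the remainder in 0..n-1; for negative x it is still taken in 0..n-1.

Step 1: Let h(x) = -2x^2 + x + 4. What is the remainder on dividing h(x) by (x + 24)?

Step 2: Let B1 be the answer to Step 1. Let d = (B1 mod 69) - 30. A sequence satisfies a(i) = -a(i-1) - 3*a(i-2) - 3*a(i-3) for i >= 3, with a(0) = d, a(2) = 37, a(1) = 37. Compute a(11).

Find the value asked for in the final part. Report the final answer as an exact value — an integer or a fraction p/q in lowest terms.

-5941

Step 1: remainder = value at the root: -2*(-24)^2 + 1*(-24)^1 + 4 = (-1152) + (-24) + (4) = -1172; answer -1172
Step 2: B1 = -1172; d = -29; a(3) = -1*(37) - 3*(37) - 3*(-29) = -61; iterating: a(3)=-61, a(4)=-161, a(5)=233, a(6)=433, a(7)=-649, a(8)=-1349, a(9)=1997, a(10)=3997, a(11)=-5941; answer -5941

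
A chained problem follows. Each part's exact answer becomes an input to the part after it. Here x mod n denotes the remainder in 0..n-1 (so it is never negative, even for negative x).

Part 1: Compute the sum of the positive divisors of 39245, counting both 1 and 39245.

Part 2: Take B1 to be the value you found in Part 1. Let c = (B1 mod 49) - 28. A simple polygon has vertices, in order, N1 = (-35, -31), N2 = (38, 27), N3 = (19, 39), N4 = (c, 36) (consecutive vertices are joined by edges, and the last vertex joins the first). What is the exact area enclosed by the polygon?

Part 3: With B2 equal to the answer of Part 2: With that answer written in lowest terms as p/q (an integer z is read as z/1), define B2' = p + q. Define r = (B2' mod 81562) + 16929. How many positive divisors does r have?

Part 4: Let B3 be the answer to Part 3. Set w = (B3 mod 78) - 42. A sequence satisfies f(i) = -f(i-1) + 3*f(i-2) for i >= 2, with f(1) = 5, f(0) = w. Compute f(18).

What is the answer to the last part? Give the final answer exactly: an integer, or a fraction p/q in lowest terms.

-40537190

Part 1: 39245 = 5 * 47 * 167; sigma = (1 + 5) * (1 + 47) * (1 + 167) = 6 * 48 * 168 = 48384; answer 48384
Part 2: B1 = 48384; c = -7; cross terms: (-35*27 - 38*-31)=233, (38*39 - 19*27)=969, (19*36 - -7*39)=957, (-7*-31 - -35*36)=1477; twice the area = |3636| = 3636; area = 1818; answer 1818
Part 3: B2 = 1818; threaded value p + q = 1819; r = 18748; 18748 = 2^2 * 43 * 109; number of divisors = (2+1) * (1+1) * (1+1) = 12; answer 12
Part 4: B3 = 12; w = -30; f(2) = -1*(5) + 3*(-30) = -95; iterating: f(2)=-95, f(3)=110, f(4)=-395, f(5)=725, f(6)=-1910, f(7)=4085, f(8)=-9815, f(9)=22070, f(10)=-51515, f(11)=117725, f(12)=-272270, f(13)=625445, f(14)=-1442255, f(15)=3318590, f(16)=-7645355, f(17)=17601125, f(18)=-40537190; answer -40537190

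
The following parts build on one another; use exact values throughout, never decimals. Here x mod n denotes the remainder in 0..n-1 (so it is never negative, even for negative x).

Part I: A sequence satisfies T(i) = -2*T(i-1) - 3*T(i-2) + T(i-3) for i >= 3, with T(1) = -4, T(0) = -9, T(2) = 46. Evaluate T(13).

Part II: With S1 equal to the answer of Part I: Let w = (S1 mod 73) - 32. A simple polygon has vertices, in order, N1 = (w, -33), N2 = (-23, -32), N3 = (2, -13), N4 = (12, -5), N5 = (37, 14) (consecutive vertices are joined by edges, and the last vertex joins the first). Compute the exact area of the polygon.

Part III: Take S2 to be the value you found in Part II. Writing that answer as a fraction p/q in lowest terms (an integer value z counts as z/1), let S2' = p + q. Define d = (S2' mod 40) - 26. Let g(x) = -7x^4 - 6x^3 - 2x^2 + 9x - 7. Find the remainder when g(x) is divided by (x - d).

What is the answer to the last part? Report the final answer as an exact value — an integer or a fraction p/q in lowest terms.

-3727

Part I: T(3) = -2*(46) - 3*(-4) + 1*(-9) = -89; iterating: T(3)=-89, T(4)=36, T(5)=241, T(6)=-679, T(7)=671, T(8)=936, T(9)=-4564, T(10)=6991, T(11)=646, T(12)=-26829, T(13)=58711; answer 58711
Part II: S1 = 58711; w = -13; cross terms: (-13*-32 - -23*-33)=-343, (-23*-13 - 2*-32)=363, (2*-5 - 12*-13)=146, (12*14 - 37*-5)=353, (37*-33 - -13*14)=-1039; twice the area = |-520| = 520; area = 260; answer 260
Part III: S2 = 260; threaded value p + q = 261; d = -5; remainder = value at the root: -7*(-5)^4 - 6*(-5)^3 - 2*(-5)^2 + 9*(-5)^1 - 7 = (-4375) + (750) + (-50) + (-45) + (-7) = -3727; answer -3727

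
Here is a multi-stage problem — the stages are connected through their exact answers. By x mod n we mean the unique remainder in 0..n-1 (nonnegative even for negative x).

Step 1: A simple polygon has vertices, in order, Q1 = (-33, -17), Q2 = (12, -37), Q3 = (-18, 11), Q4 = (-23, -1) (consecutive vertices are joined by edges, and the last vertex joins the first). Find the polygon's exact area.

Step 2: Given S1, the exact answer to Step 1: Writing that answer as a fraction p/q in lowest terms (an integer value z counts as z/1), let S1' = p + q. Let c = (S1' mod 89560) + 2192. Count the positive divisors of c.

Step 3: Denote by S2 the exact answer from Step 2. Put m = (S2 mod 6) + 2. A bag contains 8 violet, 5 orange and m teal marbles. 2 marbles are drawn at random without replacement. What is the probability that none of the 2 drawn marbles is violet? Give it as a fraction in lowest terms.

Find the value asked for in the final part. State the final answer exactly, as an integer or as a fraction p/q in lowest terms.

9/34

Step 1: cross terms: (-33*-37 - 12*-17)=1425, (12*11 - -18*-37)=-534, (-18*-1 - -23*11)=271, (-23*-17 - -33*-1)=358; twice the area = |1520| = 1520; area = 760; answer 760
Step 2: S1 = 760; threaded value p + q = 761; c = 2953; 2953 is prime, so its only divisors are 1 and 2953; count = 2; answer 2
Step 3: S2 = 2; m = 4; total draws C(17,2) = 136; favorable C(9,2) = 36; P = 9/34; answer 9/34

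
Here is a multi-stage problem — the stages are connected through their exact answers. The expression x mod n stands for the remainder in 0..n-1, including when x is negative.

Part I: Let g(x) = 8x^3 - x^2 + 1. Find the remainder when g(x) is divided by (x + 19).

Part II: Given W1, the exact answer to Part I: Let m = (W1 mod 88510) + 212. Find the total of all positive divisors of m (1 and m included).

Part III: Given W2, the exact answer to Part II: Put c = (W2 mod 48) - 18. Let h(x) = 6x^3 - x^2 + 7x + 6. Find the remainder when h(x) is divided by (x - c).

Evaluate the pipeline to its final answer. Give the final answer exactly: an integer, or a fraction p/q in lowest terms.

1308

Part I: remainder = value at the root: 8*(-19)^3 - 1*(-19)^2 + 1 = (-54872) + (-361) + (1) = -55232; answer -55232
Part II: W1 = -55232; m = 33490; 33490 = 2 * 5 * 17 * 197; sigma = (1 + 2) * (1 + 5) * (1 + 17) * (1 + 197) = 3 * 6 * 18 * 198 = 64152; answer 64152
Part III: W2 = 64152; c = 6; remainder = value at the root: 6*(6)^3 - 1*(6)^2 + 7*(6)^1 + 6 = (1296) + (-36) + (42) + (6) = 1308; answer 1308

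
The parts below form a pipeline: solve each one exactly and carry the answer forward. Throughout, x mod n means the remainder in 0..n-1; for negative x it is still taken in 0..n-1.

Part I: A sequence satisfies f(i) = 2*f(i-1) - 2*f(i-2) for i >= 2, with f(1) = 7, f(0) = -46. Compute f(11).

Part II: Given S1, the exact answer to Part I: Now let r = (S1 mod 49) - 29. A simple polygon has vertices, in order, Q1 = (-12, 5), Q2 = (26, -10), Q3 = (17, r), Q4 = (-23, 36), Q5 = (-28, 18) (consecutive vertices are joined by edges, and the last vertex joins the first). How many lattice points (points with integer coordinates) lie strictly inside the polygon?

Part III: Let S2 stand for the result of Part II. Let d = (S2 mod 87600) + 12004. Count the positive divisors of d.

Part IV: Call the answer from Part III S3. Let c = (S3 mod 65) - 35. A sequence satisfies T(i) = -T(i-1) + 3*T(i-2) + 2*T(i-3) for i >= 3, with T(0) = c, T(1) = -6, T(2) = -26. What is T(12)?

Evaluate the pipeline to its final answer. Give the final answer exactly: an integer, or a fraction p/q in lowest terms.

5826

Part I: f(2) = 2*(7) - 2*(-46) = 106; iterating: f(2)=106, f(3)=198, f(4)=184, f(5)=-28, f(6)=-424, f(7)=-792, f(8)=-736, f(9)=112, f(10)=1696, f(11)=3168; answer 3168
Part II: S1 = 3168; r = 3; cross terms: (-12*-10 - 26*5)=-10, (26*3 - 17*-10)=248, (17*36 - -23*3)=681, (-23*18 - -28*36)=594, (-28*5 - -12*18)=76; twice the area = |1589| = 1589; area = 1589/2; boundary points = 1 + 1 + 1 + 1 + 1 = 5; strictly interior points = area - boundary/2 + 1 = 793; answer 793
Part III: S2 = 793; d = 12797; 12797 = 67 * 191; number of divisors = (1+1) * (1+1) = 4; answer 4
Part IV: S3 = 4; c = -31; T(3) = -1*(-26) + 3*(-6) + 2*(-31) = -54; iterating: T(3)=-54, T(4)=-36, T(5)=-178, T(6)=-38, T(7)=-568, T(8)=98, T(9)=-1878, T(10)=1036, T(11)=-6474, T(12)=5826; answer 5826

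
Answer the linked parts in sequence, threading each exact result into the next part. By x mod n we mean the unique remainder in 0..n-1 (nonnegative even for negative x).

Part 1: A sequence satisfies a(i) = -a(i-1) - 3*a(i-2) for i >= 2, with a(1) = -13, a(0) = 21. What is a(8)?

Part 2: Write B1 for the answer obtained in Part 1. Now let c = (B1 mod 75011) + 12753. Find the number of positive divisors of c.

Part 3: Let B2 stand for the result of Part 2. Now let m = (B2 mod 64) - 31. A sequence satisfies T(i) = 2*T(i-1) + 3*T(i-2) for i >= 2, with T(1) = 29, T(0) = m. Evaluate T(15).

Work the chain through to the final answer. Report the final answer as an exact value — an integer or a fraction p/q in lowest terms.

Part 1: a(2) = -1*(-13) - 3*(21) = -50; iterating: a(2)=-50, a(3)=89, a(4)=61, a(5)=-328, a(6)=145, a(7)=839, a(8)=-1274; answer -1274
Part 2: B1 = -1274; c = 86490; 86490 = 2 * 3^2 * 5 * 31^2; number of divisors = (1+1) * (2+1) * (1+1) * (2+1) = 36; answer 36
Part 3: B2 = 36; m = 5; T(2) = 2*(29) + 3*(5) = 73; iterating: T(2)=73, T(3)=233, T(4)=685, T(5)=2069, T(6)=6193, T(7)=18593, T(8)=55765, T(9)=167309, T(10)=501913, T(11)=1505753, T(12)=4517245, T(13)=13551749, T(14)=40655233, T(15)=121965713; answer 121965713

121965713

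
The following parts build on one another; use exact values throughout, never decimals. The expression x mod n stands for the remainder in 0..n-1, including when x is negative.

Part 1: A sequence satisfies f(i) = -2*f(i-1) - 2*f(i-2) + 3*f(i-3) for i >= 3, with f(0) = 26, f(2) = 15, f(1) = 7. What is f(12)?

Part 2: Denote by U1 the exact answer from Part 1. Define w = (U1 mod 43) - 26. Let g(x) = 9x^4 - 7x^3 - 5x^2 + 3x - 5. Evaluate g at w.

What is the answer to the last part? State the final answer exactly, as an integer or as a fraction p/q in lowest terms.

2180349

Part 1: f(3) = -2*(15) - 2*(7) + 3*(26) = 34; iterating: f(3)=34, f(4)=-77, f(5)=131, f(6)=-6, f(7)=-481, f(8)=1367, f(9)=-1790, f(10)=-597, f(11)=8875, f(12)=-21926; answer -21926
Part 2: U1 = -21926; w = -22; 9*(-22)^4 - 7*(-22)^3 - 5*(-22)^2 + 3*(-22)^1 - 5 = (2108304) + (74536) + (-2420) + (-66) + (-5) = 2180349; answer 2180349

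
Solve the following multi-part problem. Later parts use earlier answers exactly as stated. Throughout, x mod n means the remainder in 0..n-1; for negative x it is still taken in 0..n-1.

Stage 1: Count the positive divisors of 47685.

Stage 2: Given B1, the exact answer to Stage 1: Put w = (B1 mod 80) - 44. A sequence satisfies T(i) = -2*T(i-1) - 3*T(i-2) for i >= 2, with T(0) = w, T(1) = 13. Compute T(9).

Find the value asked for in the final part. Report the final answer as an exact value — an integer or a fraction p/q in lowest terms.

-2411

Stage 1: 47685 = 3 * 5 * 11 * 17^2; number of divisors = (1+1) * (1+1) * (1+1) * (2+1) = 24; answer 24
Stage 2: B1 = 24; w = -20; T(2) = -2*(13) - 3*(-20) = 34; iterating: T(2)=34, T(3)=-107, T(4)=112, T(5)=97, T(6)=-530, T(7)=769, T(8)=52, T(9)=-2411; answer -2411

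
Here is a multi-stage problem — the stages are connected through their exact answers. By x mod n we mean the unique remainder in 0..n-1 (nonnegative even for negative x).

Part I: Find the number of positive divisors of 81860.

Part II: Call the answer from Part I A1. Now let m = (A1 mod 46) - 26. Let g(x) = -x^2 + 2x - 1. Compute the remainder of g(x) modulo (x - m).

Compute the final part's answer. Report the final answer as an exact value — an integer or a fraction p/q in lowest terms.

-225

Part I: 81860 = 2^2 * 5 * 4093; number of divisors = (2+1) * (1+1) * (1+1) = 12; answer 12
Part II: A1 = 12; m = -14; remainder = value at the root: -1*(-14)^2 + 2*(-14)^1 - 1 = (-196) + (-28) + (-1) = -225; answer -225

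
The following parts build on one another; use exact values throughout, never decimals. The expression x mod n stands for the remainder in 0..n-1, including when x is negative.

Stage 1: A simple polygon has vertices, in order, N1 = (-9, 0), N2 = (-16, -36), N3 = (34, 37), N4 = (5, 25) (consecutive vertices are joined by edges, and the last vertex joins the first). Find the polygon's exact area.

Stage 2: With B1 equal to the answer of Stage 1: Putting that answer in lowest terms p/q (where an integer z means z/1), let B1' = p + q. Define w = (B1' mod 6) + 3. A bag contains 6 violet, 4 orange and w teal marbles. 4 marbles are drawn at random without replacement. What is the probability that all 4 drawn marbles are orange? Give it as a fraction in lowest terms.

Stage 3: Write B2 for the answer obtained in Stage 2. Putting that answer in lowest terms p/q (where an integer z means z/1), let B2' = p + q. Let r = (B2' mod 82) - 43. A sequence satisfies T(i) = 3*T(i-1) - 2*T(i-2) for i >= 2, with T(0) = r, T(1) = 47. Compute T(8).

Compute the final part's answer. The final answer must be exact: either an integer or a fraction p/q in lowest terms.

7667

Stage 1: cross terms: (-9*-36 - -16*0)=324, (-16*37 - 34*-36)=632, (34*25 - 5*37)=665, (5*0 - -9*25)=225; twice the area = |1846| = 1846; area = 923; answer 923
Stage 2: B1 = 923; threaded value p + q = 924; w = 3; total draws C(13,4) = 715; favorable C(4,4) = 1; P = 1/715; answer 1/715
Stage 3: B2 = 1/715; threaded value p + q = 716; r = 17; T(2) = 3*(47) - 2*(17) = 107; iterating: T(2)=107, T(3)=227, T(4)=467, T(5)=947, T(6)=1907, T(7)=3827, T(8)=7667; answer 7667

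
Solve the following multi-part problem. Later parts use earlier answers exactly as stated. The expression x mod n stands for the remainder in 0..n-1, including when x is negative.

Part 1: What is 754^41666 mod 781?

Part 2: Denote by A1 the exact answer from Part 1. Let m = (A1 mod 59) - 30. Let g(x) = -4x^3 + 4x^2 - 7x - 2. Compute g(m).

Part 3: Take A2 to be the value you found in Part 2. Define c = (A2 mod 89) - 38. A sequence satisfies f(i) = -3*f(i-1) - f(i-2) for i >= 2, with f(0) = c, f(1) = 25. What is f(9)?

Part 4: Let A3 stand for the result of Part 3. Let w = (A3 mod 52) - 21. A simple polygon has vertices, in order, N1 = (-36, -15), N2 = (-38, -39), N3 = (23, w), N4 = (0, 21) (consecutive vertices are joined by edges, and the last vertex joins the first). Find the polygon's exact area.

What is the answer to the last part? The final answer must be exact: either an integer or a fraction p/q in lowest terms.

1523

Part 1: squarings mod 781: 754^1=754, 754^2=729, 754^4=361, 754^8=675, 754^16=302, 754^32=608, 754^64=251, 754^128=521, 754^256=434, 754^512=135, 754^1024=262, 754^2048=697, 754^4096=27, 754^8192=729, 754^16384=361, 754^32768=675; 754^41666 = 754^2 * 754^64 * 754^128 * 754^512 * 754^8192 * 754^32768 = 302 (mod 781); answer 302
Part 2: A1 = 302; m = -23; -4*(-23)^3 + 4*(-23)^2 - 7*(-23)^1 - 2 = (48668) + (2116) + (161) + (-2) = 50943; answer 50943
Part 3: A2 = 50943; c = -3; f(2) = -3*(25) - 1*(-3) = -72; iterating: f(2)=-72, f(3)=191, f(4)=-501, f(5)=1312, f(6)=-3435, f(7)=8993, f(8)=-23544, f(9)=61639; answer 61639
Part 4: A3 = 61639; w = -2; cross terms: (-36*-39 - -38*-15)=834, (-38*-2 - 23*-39)=973, (23*21 - 0*-2)=483, (0*-15 - -36*21)=756; twice the area = |3046| = 3046; area = 1523; answer 1523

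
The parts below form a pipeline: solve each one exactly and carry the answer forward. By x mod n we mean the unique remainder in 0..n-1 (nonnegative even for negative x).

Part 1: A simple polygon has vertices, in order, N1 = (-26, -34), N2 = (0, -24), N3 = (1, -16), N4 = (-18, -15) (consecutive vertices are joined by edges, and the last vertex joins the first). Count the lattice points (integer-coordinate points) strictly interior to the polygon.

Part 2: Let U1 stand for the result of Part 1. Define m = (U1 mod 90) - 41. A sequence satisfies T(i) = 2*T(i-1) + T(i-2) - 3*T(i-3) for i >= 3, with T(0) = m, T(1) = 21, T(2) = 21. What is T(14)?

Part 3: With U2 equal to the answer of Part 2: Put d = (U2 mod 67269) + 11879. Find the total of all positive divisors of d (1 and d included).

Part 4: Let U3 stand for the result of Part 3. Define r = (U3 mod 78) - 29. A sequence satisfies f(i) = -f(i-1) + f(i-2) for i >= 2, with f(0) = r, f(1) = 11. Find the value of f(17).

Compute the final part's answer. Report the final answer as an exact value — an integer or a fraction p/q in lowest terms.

Part 1: cross terms: (-26*-24 - 0*-34)=624, (0*-16 - 1*-24)=24, (1*-15 - -18*-16)=-303, (-18*-34 - -26*-15)=222; twice the area = |567| = 567; area = 567/2; boundary points = 2 + 1 + 1 + 1 = 5; strictly interior points = area - boundary/2 + 1 = 282; answer 282
Part 2: U1 = 282; m = -29; T(3) = 2*(21) + 1*(21) - 3*(-29) = 150; iterating: T(3)=150, T(4)=258, T(5)=603, T(6)=1014, T(7)=1857, T(8)=2919, T(9)=4653, T(10)=6654, T(11)=9204, T(12)=11103, T(13)=11448, T(14)=6387; answer 6387
Part 3: U2 = 6387; d = 18266; 18266 = 2 * 9133; sigma = (1 + 2) * (1 + 9133) = 3 * 9134 = 27402; answer 27402
Part 4: U3 = 27402; r = -5; f(2) = -1*(11) + 1*(-5) = -16; iterating: f(2)=-16, f(3)=27, f(4)=-43, f(5)=70, f(6)=-113, f(7)=183, f(8)=-296, f(9)=479, f(10)=-775, f(11)=1254, f(12)=-2029, f(13)=3283, f(14)=-5312, f(15)=8595, f(16)=-13907, f(17)=22502; answer 22502

22502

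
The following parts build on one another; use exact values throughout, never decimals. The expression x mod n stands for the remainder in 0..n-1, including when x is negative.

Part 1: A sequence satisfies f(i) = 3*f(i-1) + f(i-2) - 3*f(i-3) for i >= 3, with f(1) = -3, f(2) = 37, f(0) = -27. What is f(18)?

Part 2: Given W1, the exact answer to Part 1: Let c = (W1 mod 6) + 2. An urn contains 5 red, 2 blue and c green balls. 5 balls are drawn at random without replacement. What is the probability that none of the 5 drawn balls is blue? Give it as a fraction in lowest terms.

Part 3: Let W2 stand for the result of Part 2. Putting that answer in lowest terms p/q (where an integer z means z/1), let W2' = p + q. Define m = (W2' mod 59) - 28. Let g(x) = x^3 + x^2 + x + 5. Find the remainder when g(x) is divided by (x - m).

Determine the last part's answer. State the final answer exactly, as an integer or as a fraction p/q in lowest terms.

Part 1: f(3) = 3*(37) + 1*(-3) - 3*(-27) = 189; iterating: f(3)=189, f(4)=613, f(5)=1917, f(6)=5797, f(7)=17469, f(8)=52453, f(9)=157437, f(10)=472357, f(11)=1417149, f(12)=4251493, f(13)=12754557, f(14)=38263717, f(15)=114791229, f(16)=344373733, f(17)=1033121277, f(18)=3099363877; answer 3099363877
Part 2: W1 = 3099363877; c = 3; total draws C(10,5) = 252; favorable C(8,5) = 56; P = 2/9; answer 2/9
Part 3: W2 = 2/9; threaded value p + q = 11; m = -17; remainder = value at the root: 1*(-17)^3 + 1*(-17)^2 + 1*(-17)^1 + 5 = (-4913) + (289) + (-17) + (5) = -4636; answer -4636

-4636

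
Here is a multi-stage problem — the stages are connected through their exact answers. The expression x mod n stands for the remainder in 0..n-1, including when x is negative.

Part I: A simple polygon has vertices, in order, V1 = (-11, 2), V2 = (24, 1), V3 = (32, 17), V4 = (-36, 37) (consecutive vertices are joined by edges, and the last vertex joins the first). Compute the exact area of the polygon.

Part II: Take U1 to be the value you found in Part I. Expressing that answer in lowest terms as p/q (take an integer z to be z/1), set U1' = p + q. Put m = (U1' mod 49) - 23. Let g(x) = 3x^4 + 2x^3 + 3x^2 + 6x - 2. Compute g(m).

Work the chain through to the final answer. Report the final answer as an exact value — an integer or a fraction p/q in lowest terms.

Part I: cross terms: (-11*1 - 24*2)=-59, (24*17 - 32*1)=376, (32*37 - -36*17)=1796, (-36*2 - -11*37)=335; twice the area = |2448| = 2448; area = 1224; answer 1224
Part II: U1 = 1224; threaded value p + q = 1225; m = -23; 3*(-23)^4 + 2*(-23)^3 + 3*(-23)^2 + 6*(-23)^1 - 2 = (839523) + (-24334) + (1587) + (-138) + (-2) = 816636; answer 816636

816636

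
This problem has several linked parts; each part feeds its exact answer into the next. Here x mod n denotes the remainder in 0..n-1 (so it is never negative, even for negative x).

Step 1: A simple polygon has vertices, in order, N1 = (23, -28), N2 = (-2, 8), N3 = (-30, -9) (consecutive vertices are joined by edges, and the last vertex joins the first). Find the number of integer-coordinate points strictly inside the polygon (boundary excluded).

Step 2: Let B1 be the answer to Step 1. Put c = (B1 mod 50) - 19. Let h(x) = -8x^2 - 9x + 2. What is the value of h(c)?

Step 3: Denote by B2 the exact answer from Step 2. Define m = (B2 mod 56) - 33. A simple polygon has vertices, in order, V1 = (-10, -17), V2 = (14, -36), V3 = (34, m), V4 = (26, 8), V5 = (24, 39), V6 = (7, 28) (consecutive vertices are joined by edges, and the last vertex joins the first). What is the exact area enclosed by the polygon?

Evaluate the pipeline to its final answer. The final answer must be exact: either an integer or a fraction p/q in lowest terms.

Step 1: cross terms: (23*8 - -2*-28)=128, (-2*-9 - -30*8)=258, (-30*-28 - 23*-9)=1047; twice the area = |1433| = 1433; area = 1433/2; boundary points = 1 + 1 + 1 = 3; strictly interior points = area - boundary/2 + 1 = 716; answer 716
Step 2: B1 = 716; c = -3; -8*(-3)^2 - 9*(-3)^1 + 2 = (-72) + (27) + (2) = -43; answer -43
Step 3: B2 = -43; m = -20; cross terms: (-10*-36 - 14*-17)=598, (14*-20 - 34*-36)=944, (34*8 - 26*-20)=792, (26*39 - 24*8)=822, (24*28 - 7*39)=399, (7*-17 - -10*28)=161; twice the area = |3716| = 3716; area = 1858; answer 1858

1858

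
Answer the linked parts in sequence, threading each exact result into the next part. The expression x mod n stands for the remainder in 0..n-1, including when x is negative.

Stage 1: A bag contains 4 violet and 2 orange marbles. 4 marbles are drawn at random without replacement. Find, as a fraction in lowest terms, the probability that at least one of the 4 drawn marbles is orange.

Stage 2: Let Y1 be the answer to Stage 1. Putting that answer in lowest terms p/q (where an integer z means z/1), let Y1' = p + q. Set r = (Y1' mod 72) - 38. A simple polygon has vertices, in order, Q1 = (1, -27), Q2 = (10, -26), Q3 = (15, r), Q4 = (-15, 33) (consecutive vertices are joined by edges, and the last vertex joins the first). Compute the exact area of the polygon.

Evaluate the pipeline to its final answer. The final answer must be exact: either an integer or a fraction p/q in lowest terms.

638

Stage 1: total draws C(6,4) = 15; complement C(4,4) = 1; favorable 15 - 1 = 14; P = 14/15; answer 14/15
Stage 2: Y1 = 14/15; threaded value p + q = 29; r = -9; cross terms: (1*-26 - 10*-27)=244, (10*-9 - 15*-26)=300, (15*33 - -15*-9)=360, (-15*-27 - 1*33)=372; twice the area = |1276| = 1276; area = 638; answer 638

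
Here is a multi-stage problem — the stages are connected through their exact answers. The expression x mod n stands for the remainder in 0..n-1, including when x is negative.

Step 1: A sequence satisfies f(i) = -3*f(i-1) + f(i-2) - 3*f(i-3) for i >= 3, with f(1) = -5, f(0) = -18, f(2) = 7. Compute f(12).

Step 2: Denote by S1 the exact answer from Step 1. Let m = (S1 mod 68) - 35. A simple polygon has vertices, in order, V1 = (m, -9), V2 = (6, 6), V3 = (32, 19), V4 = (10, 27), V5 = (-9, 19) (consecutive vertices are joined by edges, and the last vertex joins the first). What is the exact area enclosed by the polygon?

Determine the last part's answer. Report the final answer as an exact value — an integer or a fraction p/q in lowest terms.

Step 1: f(3) = -3*(7) + 1*(-5) - 3*(-18) = 28; iterating: f(3)=28, f(4)=-62, f(5)=193, f(6)=-725, f(7)=2554, f(8)=-8966, f(9)=31627, f(10)=-111509, f(11)=393052, f(12)=-1385546; answer -1385546
Step 2: S1 = -1385546; m = -13; cross terms: (-13*6 - 6*-9)=-24, (6*19 - 32*6)=-78, (32*27 - 10*19)=674, (10*19 - -9*27)=433, (-9*-9 - -13*19)=328; twice the area = |1333| = 1333; area = 1333/2; answer 1333/2

1333/2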